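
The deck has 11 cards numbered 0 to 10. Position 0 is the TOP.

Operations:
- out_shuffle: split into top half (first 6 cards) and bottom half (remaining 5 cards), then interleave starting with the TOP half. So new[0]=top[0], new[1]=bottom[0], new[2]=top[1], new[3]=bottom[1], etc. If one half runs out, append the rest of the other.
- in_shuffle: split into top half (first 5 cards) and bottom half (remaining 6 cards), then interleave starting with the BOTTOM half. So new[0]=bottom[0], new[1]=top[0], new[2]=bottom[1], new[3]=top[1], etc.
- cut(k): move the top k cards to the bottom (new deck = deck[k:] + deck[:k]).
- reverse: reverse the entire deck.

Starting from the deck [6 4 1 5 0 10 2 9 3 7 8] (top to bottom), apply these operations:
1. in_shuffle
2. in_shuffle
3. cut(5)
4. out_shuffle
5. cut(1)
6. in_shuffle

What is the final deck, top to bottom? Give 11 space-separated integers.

Answer: 0 1 6 7 9 10 5 4 8 3 2

Derivation:
After op 1 (in_shuffle): [10 6 2 4 9 1 3 5 7 0 8]
After op 2 (in_shuffle): [1 10 3 6 5 2 7 4 0 9 8]
After op 3 (cut(5)): [2 7 4 0 9 8 1 10 3 6 5]
After op 4 (out_shuffle): [2 1 7 10 4 3 0 6 9 5 8]
After op 5 (cut(1)): [1 7 10 4 3 0 6 9 5 8 2]
After op 6 (in_shuffle): [0 1 6 7 9 10 5 4 8 3 2]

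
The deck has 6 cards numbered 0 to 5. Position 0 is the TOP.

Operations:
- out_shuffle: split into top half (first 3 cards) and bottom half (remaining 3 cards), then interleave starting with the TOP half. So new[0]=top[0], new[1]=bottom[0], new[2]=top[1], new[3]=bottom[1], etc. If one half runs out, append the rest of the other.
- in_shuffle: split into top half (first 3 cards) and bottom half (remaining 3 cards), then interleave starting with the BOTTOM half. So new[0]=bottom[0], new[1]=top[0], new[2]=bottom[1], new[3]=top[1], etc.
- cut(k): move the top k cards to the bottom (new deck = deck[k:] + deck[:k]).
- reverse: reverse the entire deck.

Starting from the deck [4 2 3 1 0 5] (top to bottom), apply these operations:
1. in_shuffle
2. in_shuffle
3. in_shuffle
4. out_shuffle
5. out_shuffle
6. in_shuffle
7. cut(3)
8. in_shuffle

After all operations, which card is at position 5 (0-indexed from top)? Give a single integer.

Answer: 1

Derivation:
After op 1 (in_shuffle): [1 4 0 2 5 3]
After op 2 (in_shuffle): [2 1 5 4 3 0]
After op 3 (in_shuffle): [4 2 3 1 0 5]
After op 4 (out_shuffle): [4 1 2 0 3 5]
After op 5 (out_shuffle): [4 0 1 3 2 5]
After op 6 (in_shuffle): [3 4 2 0 5 1]
After op 7 (cut(3)): [0 5 1 3 4 2]
After op 8 (in_shuffle): [3 0 4 5 2 1]
Position 5: card 1.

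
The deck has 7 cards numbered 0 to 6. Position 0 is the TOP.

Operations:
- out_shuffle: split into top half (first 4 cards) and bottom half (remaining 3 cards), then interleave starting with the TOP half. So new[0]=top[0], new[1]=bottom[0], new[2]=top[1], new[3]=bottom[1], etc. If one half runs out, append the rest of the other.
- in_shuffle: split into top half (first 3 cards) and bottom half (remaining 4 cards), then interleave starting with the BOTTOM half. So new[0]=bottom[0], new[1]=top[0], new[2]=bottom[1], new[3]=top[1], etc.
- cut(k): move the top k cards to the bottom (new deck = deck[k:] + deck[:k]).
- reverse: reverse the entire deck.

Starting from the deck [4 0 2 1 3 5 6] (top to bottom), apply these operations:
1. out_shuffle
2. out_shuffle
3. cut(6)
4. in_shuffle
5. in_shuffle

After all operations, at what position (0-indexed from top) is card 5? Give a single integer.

After op 1 (out_shuffle): [4 3 0 5 2 6 1]
After op 2 (out_shuffle): [4 2 3 6 0 1 5]
After op 3 (cut(6)): [5 4 2 3 6 0 1]
After op 4 (in_shuffle): [3 5 6 4 0 2 1]
After op 5 (in_shuffle): [4 3 0 5 2 6 1]
Card 5 is at position 3.

Answer: 3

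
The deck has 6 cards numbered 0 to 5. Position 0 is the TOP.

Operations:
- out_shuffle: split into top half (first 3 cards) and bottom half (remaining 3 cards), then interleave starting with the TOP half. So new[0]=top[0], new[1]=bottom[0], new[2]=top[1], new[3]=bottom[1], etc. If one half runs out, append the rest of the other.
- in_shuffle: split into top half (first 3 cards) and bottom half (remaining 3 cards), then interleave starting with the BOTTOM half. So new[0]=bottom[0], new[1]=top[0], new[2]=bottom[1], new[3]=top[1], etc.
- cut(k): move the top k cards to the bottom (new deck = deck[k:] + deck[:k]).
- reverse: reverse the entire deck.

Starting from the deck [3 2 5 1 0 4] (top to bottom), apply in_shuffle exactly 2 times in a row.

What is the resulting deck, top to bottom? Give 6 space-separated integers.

After op 1 (in_shuffle): [1 3 0 2 4 5]
After op 2 (in_shuffle): [2 1 4 3 5 0]

Answer: 2 1 4 3 5 0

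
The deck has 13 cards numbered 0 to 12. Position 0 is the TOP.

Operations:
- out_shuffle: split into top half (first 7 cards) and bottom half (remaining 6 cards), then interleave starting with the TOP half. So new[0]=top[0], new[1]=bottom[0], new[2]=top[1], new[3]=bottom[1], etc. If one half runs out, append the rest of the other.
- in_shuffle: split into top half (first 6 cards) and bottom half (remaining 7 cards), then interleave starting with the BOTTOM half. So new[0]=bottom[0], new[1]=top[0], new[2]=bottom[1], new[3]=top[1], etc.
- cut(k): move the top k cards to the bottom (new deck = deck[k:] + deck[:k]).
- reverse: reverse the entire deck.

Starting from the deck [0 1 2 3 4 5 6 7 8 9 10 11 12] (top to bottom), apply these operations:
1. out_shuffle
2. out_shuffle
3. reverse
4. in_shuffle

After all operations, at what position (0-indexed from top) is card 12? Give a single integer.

After op 1 (out_shuffle): [0 7 1 8 2 9 3 10 4 11 5 12 6]
After op 2 (out_shuffle): [0 10 7 4 1 11 8 5 2 12 9 6 3]
After op 3 (reverse): [3 6 9 12 2 5 8 11 1 4 7 10 0]
After op 4 (in_shuffle): [8 3 11 6 1 9 4 12 7 2 10 5 0]
Card 12 is at position 7.

Answer: 7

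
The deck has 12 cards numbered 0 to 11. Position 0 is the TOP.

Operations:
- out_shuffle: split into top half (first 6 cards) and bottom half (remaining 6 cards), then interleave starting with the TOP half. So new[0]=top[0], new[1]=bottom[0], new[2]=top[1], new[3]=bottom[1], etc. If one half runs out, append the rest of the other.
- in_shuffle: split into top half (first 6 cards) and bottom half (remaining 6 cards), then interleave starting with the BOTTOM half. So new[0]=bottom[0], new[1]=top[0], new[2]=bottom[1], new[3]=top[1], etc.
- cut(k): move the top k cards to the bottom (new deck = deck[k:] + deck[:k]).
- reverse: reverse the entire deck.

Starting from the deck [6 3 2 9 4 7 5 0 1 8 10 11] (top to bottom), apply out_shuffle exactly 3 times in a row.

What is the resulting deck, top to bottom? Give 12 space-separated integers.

Answer: 6 0 9 10 5 2 8 7 3 1 4 11

Derivation:
After op 1 (out_shuffle): [6 5 3 0 2 1 9 8 4 10 7 11]
After op 2 (out_shuffle): [6 9 5 8 3 4 0 10 2 7 1 11]
After op 3 (out_shuffle): [6 0 9 10 5 2 8 7 3 1 4 11]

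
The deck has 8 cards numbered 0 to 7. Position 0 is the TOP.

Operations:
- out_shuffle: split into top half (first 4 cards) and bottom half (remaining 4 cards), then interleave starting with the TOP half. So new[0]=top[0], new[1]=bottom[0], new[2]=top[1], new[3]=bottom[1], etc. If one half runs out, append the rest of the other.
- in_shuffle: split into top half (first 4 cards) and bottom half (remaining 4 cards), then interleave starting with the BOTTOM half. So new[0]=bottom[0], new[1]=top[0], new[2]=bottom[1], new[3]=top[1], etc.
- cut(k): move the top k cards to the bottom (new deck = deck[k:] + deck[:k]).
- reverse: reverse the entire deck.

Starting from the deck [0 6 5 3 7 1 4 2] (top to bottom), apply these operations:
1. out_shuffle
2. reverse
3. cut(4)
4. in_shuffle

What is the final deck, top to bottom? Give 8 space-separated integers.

Answer: 2 1 3 6 4 7 5 0

Derivation:
After op 1 (out_shuffle): [0 7 6 1 5 4 3 2]
After op 2 (reverse): [2 3 4 5 1 6 7 0]
After op 3 (cut(4)): [1 6 7 0 2 3 4 5]
After op 4 (in_shuffle): [2 1 3 6 4 7 5 0]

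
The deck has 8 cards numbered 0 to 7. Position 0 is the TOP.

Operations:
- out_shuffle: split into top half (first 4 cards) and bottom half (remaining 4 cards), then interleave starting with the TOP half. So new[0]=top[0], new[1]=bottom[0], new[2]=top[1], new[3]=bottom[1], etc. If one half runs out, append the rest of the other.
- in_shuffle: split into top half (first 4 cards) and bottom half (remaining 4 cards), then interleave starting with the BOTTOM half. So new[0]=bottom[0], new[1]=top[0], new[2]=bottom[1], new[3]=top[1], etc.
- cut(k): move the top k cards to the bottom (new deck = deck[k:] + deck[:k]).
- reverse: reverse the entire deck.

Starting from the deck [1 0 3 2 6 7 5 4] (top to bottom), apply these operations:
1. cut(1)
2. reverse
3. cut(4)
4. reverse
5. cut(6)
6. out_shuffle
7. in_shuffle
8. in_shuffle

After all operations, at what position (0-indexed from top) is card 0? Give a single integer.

Answer: 5

Derivation:
After op 1 (cut(1)): [0 3 2 6 7 5 4 1]
After op 2 (reverse): [1 4 5 7 6 2 3 0]
After op 3 (cut(4)): [6 2 3 0 1 4 5 7]
After op 4 (reverse): [7 5 4 1 0 3 2 6]
After op 5 (cut(6)): [2 6 7 5 4 1 0 3]
After op 6 (out_shuffle): [2 4 6 1 7 0 5 3]
After op 7 (in_shuffle): [7 2 0 4 5 6 3 1]
After op 8 (in_shuffle): [5 7 6 2 3 0 1 4]
Card 0 is at position 5.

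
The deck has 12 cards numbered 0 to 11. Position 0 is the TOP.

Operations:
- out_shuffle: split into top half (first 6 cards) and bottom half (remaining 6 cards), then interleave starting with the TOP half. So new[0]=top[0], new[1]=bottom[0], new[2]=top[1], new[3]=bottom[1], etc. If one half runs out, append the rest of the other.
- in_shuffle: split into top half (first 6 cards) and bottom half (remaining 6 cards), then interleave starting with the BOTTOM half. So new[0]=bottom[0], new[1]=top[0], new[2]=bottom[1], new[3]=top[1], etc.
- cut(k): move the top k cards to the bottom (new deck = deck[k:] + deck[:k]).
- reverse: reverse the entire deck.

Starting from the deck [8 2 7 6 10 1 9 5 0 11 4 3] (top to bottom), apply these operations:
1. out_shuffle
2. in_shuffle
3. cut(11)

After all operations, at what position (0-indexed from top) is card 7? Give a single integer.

After op 1 (out_shuffle): [8 9 2 5 7 0 6 11 10 4 1 3]
After op 2 (in_shuffle): [6 8 11 9 10 2 4 5 1 7 3 0]
After op 3 (cut(11)): [0 6 8 11 9 10 2 4 5 1 7 3]
Card 7 is at position 10.

Answer: 10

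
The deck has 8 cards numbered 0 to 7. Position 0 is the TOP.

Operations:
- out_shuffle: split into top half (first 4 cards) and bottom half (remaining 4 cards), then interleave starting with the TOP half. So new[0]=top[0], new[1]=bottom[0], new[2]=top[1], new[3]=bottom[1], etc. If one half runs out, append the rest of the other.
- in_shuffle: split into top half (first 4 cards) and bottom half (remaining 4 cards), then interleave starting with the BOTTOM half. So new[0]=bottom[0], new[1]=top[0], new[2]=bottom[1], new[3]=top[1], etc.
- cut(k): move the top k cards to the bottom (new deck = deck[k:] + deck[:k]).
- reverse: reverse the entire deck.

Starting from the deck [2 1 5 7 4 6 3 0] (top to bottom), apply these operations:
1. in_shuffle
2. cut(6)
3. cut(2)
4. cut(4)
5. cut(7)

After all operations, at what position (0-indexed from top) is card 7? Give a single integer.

Answer: 4

Derivation:
After op 1 (in_shuffle): [4 2 6 1 3 5 0 7]
After op 2 (cut(6)): [0 7 4 2 6 1 3 5]
After op 3 (cut(2)): [4 2 6 1 3 5 0 7]
After op 4 (cut(4)): [3 5 0 7 4 2 6 1]
After op 5 (cut(7)): [1 3 5 0 7 4 2 6]
Card 7 is at position 4.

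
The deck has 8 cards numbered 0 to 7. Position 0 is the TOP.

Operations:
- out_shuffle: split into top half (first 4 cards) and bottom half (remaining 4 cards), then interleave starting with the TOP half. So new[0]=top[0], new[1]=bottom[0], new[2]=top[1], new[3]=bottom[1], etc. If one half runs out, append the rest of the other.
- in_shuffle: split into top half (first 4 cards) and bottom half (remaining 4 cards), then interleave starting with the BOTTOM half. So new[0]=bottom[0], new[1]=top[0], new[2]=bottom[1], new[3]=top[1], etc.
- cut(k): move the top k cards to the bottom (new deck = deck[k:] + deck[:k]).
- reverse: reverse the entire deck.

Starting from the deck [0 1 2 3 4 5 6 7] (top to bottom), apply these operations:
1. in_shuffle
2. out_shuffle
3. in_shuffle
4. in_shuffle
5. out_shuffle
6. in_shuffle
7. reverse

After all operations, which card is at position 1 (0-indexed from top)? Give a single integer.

Answer: 6

Derivation:
After op 1 (in_shuffle): [4 0 5 1 6 2 7 3]
After op 2 (out_shuffle): [4 6 0 2 5 7 1 3]
After op 3 (in_shuffle): [5 4 7 6 1 0 3 2]
After op 4 (in_shuffle): [1 5 0 4 3 7 2 6]
After op 5 (out_shuffle): [1 3 5 7 0 2 4 6]
After op 6 (in_shuffle): [0 1 2 3 4 5 6 7]
After op 7 (reverse): [7 6 5 4 3 2 1 0]
Position 1: card 6.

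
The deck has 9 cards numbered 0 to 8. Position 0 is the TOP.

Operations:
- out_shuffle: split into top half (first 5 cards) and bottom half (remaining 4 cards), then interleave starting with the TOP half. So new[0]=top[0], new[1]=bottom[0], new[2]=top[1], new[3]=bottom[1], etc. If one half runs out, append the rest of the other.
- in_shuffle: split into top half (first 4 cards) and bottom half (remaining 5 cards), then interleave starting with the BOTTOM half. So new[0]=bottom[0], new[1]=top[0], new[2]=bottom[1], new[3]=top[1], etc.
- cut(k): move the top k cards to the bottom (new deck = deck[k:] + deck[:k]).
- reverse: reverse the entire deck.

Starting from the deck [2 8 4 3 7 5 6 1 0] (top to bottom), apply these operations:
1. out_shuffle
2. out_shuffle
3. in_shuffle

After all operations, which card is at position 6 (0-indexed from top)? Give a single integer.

Answer: 7

Derivation:
After op 1 (out_shuffle): [2 5 8 6 4 1 3 0 7]
After op 2 (out_shuffle): [2 1 5 3 8 0 6 7 4]
After op 3 (in_shuffle): [8 2 0 1 6 5 7 3 4]
Position 6: card 7.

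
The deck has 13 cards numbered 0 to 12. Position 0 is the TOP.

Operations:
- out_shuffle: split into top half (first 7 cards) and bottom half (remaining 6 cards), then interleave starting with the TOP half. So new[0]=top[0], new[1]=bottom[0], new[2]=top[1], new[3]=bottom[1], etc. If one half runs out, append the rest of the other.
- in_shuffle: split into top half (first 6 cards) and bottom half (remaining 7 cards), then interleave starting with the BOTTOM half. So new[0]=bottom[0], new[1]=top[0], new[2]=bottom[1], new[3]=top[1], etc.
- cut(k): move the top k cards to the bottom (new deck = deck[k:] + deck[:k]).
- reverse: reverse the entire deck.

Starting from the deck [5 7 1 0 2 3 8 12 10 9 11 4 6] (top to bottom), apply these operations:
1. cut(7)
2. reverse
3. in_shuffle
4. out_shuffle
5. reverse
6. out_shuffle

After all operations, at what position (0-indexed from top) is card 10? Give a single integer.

Answer: 10

Derivation:
After op 1 (cut(7)): [12 10 9 11 4 6 5 7 1 0 2 3 8]
After op 2 (reverse): [8 3 2 0 1 7 5 6 4 11 9 10 12]
After op 3 (in_shuffle): [5 8 6 3 4 2 11 0 9 1 10 7 12]
After op 4 (out_shuffle): [5 0 8 9 6 1 3 10 4 7 2 12 11]
After op 5 (reverse): [11 12 2 7 4 10 3 1 6 9 8 0 5]
After op 6 (out_shuffle): [11 1 12 6 2 9 7 8 4 0 10 5 3]
Card 10 is at position 10.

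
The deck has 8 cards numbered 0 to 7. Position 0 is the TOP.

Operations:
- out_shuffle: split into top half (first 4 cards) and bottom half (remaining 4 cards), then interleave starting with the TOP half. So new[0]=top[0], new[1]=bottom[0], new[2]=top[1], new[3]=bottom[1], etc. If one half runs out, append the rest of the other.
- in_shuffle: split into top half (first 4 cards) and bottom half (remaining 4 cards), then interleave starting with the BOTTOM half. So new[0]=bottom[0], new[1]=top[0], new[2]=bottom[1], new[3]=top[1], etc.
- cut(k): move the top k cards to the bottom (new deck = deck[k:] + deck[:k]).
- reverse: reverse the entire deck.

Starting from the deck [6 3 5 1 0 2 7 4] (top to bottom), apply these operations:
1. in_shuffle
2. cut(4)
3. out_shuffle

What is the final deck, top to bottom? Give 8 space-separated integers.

Answer: 7 0 5 6 4 2 1 3

Derivation:
After op 1 (in_shuffle): [0 6 2 3 7 5 4 1]
After op 2 (cut(4)): [7 5 4 1 0 6 2 3]
After op 3 (out_shuffle): [7 0 5 6 4 2 1 3]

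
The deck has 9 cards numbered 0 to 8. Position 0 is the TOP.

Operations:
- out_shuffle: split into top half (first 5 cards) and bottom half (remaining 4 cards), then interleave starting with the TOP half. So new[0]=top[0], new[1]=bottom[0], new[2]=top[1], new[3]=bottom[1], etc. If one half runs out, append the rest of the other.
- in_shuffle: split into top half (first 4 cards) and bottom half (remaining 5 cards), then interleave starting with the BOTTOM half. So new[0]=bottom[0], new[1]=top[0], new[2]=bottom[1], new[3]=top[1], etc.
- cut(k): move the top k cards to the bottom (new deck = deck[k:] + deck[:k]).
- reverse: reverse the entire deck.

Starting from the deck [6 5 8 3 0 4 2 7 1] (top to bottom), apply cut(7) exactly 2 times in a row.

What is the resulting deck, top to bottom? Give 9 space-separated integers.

After op 1 (cut(7)): [7 1 6 5 8 3 0 4 2]
After op 2 (cut(7)): [4 2 7 1 6 5 8 3 0]

Answer: 4 2 7 1 6 5 8 3 0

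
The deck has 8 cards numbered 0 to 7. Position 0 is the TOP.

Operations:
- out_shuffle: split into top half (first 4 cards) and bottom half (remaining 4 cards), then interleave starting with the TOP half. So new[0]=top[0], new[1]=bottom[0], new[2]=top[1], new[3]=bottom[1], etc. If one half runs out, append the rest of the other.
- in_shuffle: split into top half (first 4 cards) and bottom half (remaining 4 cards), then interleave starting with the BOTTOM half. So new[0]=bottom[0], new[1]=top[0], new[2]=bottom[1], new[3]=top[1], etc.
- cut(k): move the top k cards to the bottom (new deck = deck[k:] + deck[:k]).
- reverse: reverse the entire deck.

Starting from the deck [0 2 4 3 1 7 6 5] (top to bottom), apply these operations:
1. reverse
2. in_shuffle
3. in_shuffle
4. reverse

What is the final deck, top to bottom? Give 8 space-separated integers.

After op 1 (reverse): [5 6 7 1 3 4 2 0]
After op 2 (in_shuffle): [3 5 4 6 2 7 0 1]
After op 3 (in_shuffle): [2 3 7 5 0 4 1 6]
After op 4 (reverse): [6 1 4 0 5 7 3 2]

Answer: 6 1 4 0 5 7 3 2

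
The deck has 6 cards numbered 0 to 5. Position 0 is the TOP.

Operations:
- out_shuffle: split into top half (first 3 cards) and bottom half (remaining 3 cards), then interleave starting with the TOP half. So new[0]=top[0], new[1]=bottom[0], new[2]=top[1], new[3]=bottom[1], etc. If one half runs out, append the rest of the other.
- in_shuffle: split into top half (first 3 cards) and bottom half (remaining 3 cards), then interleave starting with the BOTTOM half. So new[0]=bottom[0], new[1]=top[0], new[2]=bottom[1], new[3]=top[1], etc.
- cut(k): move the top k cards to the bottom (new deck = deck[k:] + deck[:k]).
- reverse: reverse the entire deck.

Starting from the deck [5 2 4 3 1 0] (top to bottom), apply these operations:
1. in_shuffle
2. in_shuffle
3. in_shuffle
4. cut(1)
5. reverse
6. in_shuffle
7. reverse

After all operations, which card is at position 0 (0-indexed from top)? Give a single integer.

After op 1 (in_shuffle): [3 5 1 2 0 4]
After op 2 (in_shuffle): [2 3 0 5 4 1]
After op 3 (in_shuffle): [5 2 4 3 1 0]
After op 4 (cut(1)): [2 4 3 1 0 5]
After op 5 (reverse): [5 0 1 3 4 2]
After op 6 (in_shuffle): [3 5 4 0 2 1]
After op 7 (reverse): [1 2 0 4 5 3]
Position 0: card 1.

Answer: 1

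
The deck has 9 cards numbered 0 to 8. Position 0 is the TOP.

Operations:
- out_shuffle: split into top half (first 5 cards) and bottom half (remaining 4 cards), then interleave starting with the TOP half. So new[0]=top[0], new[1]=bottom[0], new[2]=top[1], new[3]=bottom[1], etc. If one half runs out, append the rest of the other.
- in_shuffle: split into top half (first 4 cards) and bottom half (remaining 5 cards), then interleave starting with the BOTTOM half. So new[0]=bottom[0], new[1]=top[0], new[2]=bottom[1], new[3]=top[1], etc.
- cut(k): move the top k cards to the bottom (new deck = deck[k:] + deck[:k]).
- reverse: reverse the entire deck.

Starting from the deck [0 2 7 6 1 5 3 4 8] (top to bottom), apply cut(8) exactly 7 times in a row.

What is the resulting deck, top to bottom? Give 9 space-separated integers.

After op 1 (cut(8)): [8 0 2 7 6 1 5 3 4]
After op 2 (cut(8)): [4 8 0 2 7 6 1 5 3]
After op 3 (cut(8)): [3 4 8 0 2 7 6 1 5]
After op 4 (cut(8)): [5 3 4 8 0 2 7 6 1]
After op 5 (cut(8)): [1 5 3 4 8 0 2 7 6]
After op 6 (cut(8)): [6 1 5 3 4 8 0 2 7]
After op 7 (cut(8)): [7 6 1 5 3 4 8 0 2]

Answer: 7 6 1 5 3 4 8 0 2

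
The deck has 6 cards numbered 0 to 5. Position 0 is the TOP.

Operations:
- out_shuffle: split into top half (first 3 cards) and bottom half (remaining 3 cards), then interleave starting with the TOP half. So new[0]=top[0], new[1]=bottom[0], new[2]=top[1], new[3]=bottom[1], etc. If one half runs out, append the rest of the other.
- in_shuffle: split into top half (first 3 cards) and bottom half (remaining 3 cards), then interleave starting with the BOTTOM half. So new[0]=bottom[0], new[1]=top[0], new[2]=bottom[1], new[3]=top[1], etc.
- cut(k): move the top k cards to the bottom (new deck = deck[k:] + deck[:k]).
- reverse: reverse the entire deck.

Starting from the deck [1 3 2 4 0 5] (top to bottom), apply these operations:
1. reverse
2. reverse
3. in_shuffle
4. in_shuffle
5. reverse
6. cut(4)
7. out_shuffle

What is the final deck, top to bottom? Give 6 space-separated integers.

After op 1 (reverse): [5 0 4 2 3 1]
After op 2 (reverse): [1 3 2 4 0 5]
After op 3 (in_shuffle): [4 1 0 3 5 2]
After op 4 (in_shuffle): [3 4 5 1 2 0]
After op 5 (reverse): [0 2 1 5 4 3]
After op 6 (cut(4)): [4 3 0 2 1 5]
After op 7 (out_shuffle): [4 2 3 1 0 5]

Answer: 4 2 3 1 0 5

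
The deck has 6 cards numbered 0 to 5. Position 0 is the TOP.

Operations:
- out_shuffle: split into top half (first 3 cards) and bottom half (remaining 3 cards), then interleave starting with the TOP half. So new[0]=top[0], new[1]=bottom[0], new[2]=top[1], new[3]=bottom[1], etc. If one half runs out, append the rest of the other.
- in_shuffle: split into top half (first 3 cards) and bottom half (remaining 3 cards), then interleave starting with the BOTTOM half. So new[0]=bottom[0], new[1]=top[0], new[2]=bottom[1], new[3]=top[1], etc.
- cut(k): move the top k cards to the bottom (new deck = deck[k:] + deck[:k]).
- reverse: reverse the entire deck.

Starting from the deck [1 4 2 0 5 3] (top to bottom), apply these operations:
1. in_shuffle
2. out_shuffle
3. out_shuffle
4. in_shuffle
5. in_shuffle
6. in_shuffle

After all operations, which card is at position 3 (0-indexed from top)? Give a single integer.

Answer: 5

Derivation:
After op 1 (in_shuffle): [0 1 5 4 3 2]
After op 2 (out_shuffle): [0 4 1 3 5 2]
After op 3 (out_shuffle): [0 3 4 5 1 2]
After op 4 (in_shuffle): [5 0 1 3 2 4]
After op 5 (in_shuffle): [3 5 2 0 4 1]
After op 6 (in_shuffle): [0 3 4 5 1 2]
Position 3: card 5.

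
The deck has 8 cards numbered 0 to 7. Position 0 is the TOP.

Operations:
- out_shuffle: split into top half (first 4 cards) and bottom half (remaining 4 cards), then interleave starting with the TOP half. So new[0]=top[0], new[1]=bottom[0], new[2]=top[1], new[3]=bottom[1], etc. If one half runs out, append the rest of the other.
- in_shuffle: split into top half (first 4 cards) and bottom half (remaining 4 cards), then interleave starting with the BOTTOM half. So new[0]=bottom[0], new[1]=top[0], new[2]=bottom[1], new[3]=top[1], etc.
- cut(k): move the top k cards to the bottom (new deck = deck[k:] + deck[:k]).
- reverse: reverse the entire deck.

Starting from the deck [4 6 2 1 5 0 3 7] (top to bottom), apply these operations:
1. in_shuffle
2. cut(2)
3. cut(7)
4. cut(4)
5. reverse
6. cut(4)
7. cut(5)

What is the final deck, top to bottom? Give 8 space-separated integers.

After op 1 (in_shuffle): [5 4 0 6 3 2 7 1]
After op 2 (cut(2)): [0 6 3 2 7 1 5 4]
After op 3 (cut(7)): [4 0 6 3 2 7 1 5]
After op 4 (cut(4)): [2 7 1 5 4 0 6 3]
After op 5 (reverse): [3 6 0 4 5 1 7 2]
After op 6 (cut(4)): [5 1 7 2 3 6 0 4]
After op 7 (cut(5)): [6 0 4 5 1 7 2 3]

Answer: 6 0 4 5 1 7 2 3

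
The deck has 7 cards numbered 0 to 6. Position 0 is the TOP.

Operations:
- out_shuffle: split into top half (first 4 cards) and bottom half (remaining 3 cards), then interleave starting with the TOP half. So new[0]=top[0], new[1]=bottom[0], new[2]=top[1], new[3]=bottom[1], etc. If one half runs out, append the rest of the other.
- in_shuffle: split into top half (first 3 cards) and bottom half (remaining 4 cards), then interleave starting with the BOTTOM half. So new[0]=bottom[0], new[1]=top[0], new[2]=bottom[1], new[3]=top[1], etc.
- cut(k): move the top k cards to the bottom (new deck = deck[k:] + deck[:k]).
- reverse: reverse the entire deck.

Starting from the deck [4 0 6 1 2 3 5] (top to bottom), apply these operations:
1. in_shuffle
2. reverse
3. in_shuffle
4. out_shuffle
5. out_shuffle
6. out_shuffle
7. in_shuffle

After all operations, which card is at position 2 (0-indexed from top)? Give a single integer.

Answer: 4

Derivation:
After op 1 (in_shuffle): [1 4 2 0 3 6 5]
After op 2 (reverse): [5 6 3 0 2 4 1]
After op 3 (in_shuffle): [0 5 2 6 4 3 1]
After op 4 (out_shuffle): [0 4 5 3 2 1 6]
After op 5 (out_shuffle): [0 2 4 1 5 6 3]
After op 6 (out_shuffle): [0 5 2 6 4 3 1]
After op 7 (in_shuffle): [6 0 4 5 3 2 1]
Position 2: card 4.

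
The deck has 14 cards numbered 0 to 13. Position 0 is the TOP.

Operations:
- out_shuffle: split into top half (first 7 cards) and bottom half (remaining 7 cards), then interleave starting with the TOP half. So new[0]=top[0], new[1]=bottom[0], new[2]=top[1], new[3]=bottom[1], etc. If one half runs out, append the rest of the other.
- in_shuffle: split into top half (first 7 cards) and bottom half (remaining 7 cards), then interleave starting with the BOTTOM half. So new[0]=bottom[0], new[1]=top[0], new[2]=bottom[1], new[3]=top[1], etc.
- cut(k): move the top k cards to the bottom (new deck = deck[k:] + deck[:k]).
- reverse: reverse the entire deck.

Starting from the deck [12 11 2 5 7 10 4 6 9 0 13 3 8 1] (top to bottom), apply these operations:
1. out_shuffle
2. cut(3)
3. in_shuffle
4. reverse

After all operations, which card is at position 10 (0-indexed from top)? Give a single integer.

Answer: 2

Derivation:
After op 1 (out_shuffle): [12 6 11 9 2 0 5 13 7 3 10 8 4 1]
After op 2 (cut(3)): [9 2 0 5 13 7 3 10 8 4 1 12 6 11]
After op 3 (in_shuffle): [10 9 8 2 4 0 1 5 12 13 6 7 11 3]
After op 4 (reverse): [3 11 7 6 13 12 5 1 0 4 2 8 9 10]
Position 10: card 2.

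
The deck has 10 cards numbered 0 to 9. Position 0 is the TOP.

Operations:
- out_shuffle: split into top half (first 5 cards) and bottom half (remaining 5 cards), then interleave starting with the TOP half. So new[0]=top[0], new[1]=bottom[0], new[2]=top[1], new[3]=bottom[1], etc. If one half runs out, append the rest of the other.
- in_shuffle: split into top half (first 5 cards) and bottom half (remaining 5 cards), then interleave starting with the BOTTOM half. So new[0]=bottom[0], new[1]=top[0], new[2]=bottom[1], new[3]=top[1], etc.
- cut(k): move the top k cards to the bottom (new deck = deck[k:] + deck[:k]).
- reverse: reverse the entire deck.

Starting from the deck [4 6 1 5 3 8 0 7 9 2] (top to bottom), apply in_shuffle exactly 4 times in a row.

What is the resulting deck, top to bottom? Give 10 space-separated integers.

Answer: 9 0 3 1 4 2 7 8 5 6

Derivation:
After op 1 (in_shuffle): [8 4 0 6 7 1 9 5 2 3]
After op 2 (in_shuffle): [1 8 9 4 5 0 2 6 3 7]
After op 3 (in_shuffle): [0 1 2 8 6 9 3 4 7 5]
After op 4 (in_shuffle): [9 0 3 1 4 2 7 8 5 6]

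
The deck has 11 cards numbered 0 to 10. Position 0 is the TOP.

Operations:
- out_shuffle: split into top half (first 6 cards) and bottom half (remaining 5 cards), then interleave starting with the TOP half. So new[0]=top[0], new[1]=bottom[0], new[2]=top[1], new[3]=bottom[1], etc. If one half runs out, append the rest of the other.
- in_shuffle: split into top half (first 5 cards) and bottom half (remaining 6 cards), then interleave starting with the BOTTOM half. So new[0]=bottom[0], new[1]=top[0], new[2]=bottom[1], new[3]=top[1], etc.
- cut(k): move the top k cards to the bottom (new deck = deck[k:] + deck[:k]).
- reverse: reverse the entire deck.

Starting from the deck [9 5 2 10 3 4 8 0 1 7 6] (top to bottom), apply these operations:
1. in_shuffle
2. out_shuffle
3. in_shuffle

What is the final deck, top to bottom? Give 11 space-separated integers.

Answer: 7 4 5 1 3 9 0 10 6 8 2

Derivation:
After op 1 (in_shuffle): [4 9 8 5 0 2 1 10 7 3 6]
After op 2 (out_shuffle): [4 1 9 10 8 7 5 3 0 6 2]
After op 3 (in_shuffle): [7 4 5 1 3 9 0 10 6 8 2]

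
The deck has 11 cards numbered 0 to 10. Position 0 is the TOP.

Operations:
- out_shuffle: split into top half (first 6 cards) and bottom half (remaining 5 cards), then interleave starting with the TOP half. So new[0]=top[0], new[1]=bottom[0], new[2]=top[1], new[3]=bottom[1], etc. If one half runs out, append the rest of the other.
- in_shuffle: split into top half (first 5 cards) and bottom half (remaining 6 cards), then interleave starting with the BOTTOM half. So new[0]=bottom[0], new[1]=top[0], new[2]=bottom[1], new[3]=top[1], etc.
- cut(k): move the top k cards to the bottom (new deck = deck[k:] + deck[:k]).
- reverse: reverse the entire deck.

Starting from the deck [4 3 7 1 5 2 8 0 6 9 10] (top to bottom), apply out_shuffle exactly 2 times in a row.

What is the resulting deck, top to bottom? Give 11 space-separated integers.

Answer: 4 1 8 9 3 5 0 10 7 2 6

Derivation:
After op 1 (out_shuffle): [4 8 3 0 7 6 1 9 5 10 2]
After op 2 (out_shuffle): [4 1 8 9 3 5 0 10 7 2 6]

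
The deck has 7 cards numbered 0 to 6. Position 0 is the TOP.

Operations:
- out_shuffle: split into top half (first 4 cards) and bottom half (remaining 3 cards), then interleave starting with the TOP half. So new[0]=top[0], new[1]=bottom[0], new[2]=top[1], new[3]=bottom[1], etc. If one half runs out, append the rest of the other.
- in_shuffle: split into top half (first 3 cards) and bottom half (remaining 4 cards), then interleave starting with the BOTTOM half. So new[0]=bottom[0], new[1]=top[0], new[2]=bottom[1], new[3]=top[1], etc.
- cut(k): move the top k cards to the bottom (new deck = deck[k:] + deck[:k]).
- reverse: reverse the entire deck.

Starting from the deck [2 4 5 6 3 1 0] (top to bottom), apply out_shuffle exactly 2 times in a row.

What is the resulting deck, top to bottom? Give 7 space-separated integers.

Answer: 2 5 3 0 4 6 1

Derivation:
After op 1 (out_shuffle): [2 3 4 1 5 0 6]
After op 2 (out_shuffle): [2 5 3 0 4 6 1]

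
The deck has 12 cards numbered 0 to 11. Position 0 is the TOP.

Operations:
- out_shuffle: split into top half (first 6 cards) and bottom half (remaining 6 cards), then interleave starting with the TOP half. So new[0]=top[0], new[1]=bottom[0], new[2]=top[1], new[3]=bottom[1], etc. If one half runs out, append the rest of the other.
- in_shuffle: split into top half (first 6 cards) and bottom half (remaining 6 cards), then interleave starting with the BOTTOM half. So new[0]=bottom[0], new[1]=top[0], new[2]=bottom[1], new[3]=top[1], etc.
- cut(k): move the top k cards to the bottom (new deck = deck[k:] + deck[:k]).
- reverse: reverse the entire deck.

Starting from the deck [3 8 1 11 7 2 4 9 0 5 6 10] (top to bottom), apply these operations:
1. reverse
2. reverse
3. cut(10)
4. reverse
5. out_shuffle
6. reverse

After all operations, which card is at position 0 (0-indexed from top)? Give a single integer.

After op 1 (reverse): [10 6 5 0 9 4 2 7 11 1 8 3]
After op 2 (reverse): [3 8 1 11 7 2 4 9 0 5 6 10]
After op 3 (cut(10)): [6 10 3 8 1 11 7 2 4 9 0 5]
After op 4 (reverse): [5 0 9 4 2 7 11 1 8 3 10 6]
After op 5 (out_shuffle): [5 11 0 1 9 8 4 3 2 10 7 6]
After op 6 (reverse): [6 7 10 2 3 4 8 9 1 0 11 5]
Position 0: card 6.

Answer: 6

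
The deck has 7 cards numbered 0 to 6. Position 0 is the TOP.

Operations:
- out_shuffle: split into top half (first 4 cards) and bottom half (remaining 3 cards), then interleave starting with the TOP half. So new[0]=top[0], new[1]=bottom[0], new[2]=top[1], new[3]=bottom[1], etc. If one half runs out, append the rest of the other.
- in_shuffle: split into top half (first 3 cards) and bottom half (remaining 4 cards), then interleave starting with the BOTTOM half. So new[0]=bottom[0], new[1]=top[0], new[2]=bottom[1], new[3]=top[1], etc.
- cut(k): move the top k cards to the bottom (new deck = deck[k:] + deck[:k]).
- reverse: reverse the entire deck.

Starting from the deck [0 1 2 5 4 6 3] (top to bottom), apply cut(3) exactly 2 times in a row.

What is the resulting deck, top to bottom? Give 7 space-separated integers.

After op 1 (cut(3)): [5 4 6 3 0 1 2]
After op 2 (cut(3)): [3 0 1 2 5 4 6]

Answer: 3 0 1 2 5 4 6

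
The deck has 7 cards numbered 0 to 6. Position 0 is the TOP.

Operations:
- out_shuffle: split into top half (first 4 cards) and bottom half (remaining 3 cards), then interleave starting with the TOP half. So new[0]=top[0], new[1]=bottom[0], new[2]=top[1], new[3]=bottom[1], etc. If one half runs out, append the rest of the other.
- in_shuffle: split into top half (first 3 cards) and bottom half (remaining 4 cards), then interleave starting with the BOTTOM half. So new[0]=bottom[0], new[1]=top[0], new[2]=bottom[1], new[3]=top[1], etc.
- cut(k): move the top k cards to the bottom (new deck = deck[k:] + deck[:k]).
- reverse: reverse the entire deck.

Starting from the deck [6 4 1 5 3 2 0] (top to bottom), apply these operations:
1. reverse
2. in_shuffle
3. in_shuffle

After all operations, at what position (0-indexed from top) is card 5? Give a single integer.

Answer: 1

Derivation:
After op 1 (reverse): [0 2 3 5 1 4 6]
After op 2 (in_shuffle): [5 0 1 2 4 3 6]
After op 3 (in_shuffle): [2 5 4 0 3 1 6]
Card 5 is at position 1.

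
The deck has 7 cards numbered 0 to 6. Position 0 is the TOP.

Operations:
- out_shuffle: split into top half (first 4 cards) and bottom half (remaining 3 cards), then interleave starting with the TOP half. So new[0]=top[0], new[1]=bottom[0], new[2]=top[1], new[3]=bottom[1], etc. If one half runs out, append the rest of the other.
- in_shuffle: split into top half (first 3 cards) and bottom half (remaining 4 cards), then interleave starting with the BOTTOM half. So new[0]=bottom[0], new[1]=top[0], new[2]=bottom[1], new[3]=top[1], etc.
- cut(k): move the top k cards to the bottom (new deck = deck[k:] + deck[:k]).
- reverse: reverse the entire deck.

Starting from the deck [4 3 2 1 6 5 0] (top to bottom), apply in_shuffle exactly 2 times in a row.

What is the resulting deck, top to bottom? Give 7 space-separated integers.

After op 1 (in_shuffle): [1 4 6 3 5 2 0]
After op 2 (in_shuffle): [3 1 5 4 2 6 0]

Answer: 3 1 5 4 2 6 0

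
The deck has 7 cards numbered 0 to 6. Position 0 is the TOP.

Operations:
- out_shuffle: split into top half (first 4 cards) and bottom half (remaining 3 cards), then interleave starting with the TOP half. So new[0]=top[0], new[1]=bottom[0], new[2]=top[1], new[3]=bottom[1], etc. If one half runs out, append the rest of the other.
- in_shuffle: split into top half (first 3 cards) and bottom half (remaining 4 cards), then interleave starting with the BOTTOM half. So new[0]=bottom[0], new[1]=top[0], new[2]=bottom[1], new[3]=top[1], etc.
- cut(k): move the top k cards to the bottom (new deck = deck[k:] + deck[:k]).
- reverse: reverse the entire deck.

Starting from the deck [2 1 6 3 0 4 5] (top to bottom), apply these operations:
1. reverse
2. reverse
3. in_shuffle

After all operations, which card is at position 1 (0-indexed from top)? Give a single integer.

After op 1 (reverse): [5 4 0 3 6 1 2]
After op 2 (reverse): [2 1 6 3 0 4 5]
After op 3 (in_shuffle): [3 2 0 1 4 6 5]
Position 1: card 2.

Answer: 2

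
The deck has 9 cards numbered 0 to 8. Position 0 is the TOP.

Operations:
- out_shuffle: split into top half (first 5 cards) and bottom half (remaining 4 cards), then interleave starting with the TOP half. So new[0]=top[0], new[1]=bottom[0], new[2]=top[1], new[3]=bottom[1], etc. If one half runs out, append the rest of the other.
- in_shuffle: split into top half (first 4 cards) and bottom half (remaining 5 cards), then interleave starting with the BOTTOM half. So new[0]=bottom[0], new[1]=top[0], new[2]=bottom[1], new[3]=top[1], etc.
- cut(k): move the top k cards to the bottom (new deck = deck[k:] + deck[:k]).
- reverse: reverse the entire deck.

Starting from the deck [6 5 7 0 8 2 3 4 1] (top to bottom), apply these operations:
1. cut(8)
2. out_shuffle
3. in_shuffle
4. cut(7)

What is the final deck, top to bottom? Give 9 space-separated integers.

After op 1 (cut(8)): [1 6 5 7 0 8 2 3 4]
After op 2 (out_shuffle): [1 8 6 2 5 3 7 4 0]
After op 3 (in_shuffle): [5 1 3 8 7 6 4 2 0]
After op 4 (cut(7)): [2 0 5 1 3 8 7 6 4]

Answer: 2 0 5 1 3 8 7 6 4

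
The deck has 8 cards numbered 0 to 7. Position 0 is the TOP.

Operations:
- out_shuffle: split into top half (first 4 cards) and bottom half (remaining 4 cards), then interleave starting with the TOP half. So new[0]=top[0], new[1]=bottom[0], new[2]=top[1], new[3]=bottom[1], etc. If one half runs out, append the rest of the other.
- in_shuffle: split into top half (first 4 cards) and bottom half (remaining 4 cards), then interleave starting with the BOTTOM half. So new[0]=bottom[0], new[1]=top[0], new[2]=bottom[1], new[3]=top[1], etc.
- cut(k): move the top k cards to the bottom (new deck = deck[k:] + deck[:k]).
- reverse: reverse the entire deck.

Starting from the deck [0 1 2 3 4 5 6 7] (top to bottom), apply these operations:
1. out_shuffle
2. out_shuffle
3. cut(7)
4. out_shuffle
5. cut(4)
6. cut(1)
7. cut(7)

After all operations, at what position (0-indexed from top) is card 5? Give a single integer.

After op 1 (out_shuffle): [0 4 1 5 2 6 3 7]
After op 2 (out_shuffle): [0 2 4 6 1 3 5 7]
After op 3 (cut(7)): [7 0 2 4 6 1 3 5]
After op 4 (out_shuffle): [7 6 0 1 2 3 4 5]
After op 5 (cut(4)): [2 3 4 5 7 6 0 1]
After op 6 (cut(1)): [3 4 5 7 6 0 1 2]
After op 7 (cut(7)): [2 3 4 5 7 6 0 1]
Card 5 is at position 3.

Answer: 3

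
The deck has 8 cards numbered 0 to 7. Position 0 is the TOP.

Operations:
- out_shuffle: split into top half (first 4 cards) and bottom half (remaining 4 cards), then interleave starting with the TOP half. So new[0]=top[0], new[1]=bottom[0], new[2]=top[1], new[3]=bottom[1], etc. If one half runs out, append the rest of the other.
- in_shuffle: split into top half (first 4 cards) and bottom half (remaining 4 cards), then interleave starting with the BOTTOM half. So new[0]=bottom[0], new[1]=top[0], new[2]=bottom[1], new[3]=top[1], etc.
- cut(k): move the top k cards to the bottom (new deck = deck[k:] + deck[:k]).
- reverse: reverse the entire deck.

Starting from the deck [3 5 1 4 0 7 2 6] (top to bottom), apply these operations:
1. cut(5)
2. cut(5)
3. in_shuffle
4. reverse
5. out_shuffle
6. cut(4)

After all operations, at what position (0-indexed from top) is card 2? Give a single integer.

After op 1 (cut(5)): [7 2 6 3 5 1 4 0]
After op 2 (cut(5)): [1 4 0 7 2 6 3 5]
After op 3 (in_shuffle): [2 1 6 4 3 0 5 7]
After op 4 (reverse): [7 5 0 3 4 6 1 2]
After op 5 (out_shuffle): [7 4 5 6 0 1 3 2]
After op 6 (cut(4)): [0 1 3 2 7 4 5 6]
Card 2 is at position 3.

Answer: 3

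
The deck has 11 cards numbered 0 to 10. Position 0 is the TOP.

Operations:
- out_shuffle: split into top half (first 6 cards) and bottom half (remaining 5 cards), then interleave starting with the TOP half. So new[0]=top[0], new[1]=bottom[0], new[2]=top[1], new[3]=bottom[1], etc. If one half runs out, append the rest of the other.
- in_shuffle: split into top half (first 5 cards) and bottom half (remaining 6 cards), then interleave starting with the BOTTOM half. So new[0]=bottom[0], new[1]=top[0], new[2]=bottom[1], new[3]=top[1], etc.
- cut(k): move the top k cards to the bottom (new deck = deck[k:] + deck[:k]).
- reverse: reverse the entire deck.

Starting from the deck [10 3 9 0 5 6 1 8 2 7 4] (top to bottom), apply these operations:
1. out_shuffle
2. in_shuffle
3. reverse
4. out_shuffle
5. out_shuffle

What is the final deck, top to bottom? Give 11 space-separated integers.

After op 1 (out_shuffle): [10 1 3 8 9 2 0 7 5 4 6]
After op 2 (in_shuffle): [2 10 0 1 7 3 5 8 4 9 6]
After op 3 (reverse): [6 9 4 8 5 3 7 1 0 10 2]
After op 4 (out_shuffle): [6 7 9 1 4 0 8 10 5 2 3]
After op 5 (out_shuffle): [6 8 7 10 9 5 1 2 4 3 0]

Answer: 6 8 7 10 9 5 1 2 4 3 0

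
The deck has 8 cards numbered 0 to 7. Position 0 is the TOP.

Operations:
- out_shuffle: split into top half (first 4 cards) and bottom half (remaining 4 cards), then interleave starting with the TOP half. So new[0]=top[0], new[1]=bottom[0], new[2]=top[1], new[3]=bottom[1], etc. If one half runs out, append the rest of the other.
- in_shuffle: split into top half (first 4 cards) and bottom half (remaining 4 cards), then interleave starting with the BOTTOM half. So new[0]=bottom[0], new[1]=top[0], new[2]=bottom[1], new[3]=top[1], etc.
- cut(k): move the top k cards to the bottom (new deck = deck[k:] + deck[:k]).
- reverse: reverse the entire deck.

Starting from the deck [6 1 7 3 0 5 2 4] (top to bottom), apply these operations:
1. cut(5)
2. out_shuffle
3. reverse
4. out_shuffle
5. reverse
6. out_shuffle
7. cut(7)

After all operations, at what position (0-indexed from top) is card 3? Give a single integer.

Answer: 7

Derivation:
After op 1 (cut(5)): [5 2 4 6 1 7 3 0]
After op 2 (out_shuffle): [5 1 2 7 4 3 6 0]
After op 3 (reverse): [0 6 3 4 7 2 1 5]
After op 4 (out_shuffle): [0 7 6 2 3 1 4 5]
After op 5 (reverse): [5 4 1 3 2 6 7 0]
After op 6 (out_shuffle): [5 2 4 6 1 7 3 0]
After op 7 (cut(7)): [0 5 2 4 6 1 7 3]
Card 3 is at position 7.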